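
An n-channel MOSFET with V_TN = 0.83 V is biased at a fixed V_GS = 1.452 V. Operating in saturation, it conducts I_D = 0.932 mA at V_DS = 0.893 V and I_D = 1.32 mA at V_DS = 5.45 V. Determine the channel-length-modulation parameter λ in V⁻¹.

λ = 0.0995 V⁻¹

With V_GS fixed, I_D ∝ (1 + λ V_DS) in saturation, so I_D2/I_D1 = (1 + λ V_DS2)/(1 + λ V_DS1).
1.32/0.932 = 1.416 = (1 + 5.45 λ)/(1 + 0.893 λ).
Solving: λ (I_D1 V_DS2 − I_D2 V_DS1) = I_D2 − I_D1, so λ = (1.32 − 0.932) / (0.932 × 5.45 − 1.32 × 0.893) = 0.388 / 3.9 = 0.0995 V⁻¹.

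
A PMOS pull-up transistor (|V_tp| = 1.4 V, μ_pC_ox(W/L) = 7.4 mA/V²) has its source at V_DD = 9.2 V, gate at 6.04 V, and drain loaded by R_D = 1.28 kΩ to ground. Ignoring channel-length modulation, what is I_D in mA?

V_SG = V_DD − V_G = 9.2 − 6.04 = 3.16 V, so V_ov = 3.16 − 1.4 = 1.76 V.
Assume saturation: I_D = ½ k_p V_ov² = 0.5 × 7.4 × 1.76² = 11.5 mA, giving V_SD = V_DD − I_D R_D = 9.2 − 11.5 × 1.28 = -5.47 V.
But -5.47 V < V_ov = 1.76 V, so the device is actually in triode.
In triode I_D = k_p[V_ov V_SD − ½ V_SD²] and I_D = (V_DD − V_SD)/R_D. Equating: 4.74 V_SD² − 17.67 V_SD + 9.2 = 0, giving V_SD = 0.625 V (the root below V_ov).
I_D = (9.2 − 0.625) / 1.28 = 6.7 mA.

I_D = 6.70 mA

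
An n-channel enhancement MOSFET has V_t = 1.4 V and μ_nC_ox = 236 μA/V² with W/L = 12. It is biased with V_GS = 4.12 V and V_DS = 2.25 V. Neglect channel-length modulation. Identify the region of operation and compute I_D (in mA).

k_n = μ_nC_ox · (W/L) = 2.832 mA/V².
V_ov = V_GS − V_t = 4.12 − 1.4 = 2.72 V.
Since V_DS = 2.25 V < V_ov = 2.72 V, the device is in the triode region.
I_D = k_n [V_ov · V_DS − ½ V_DS²] = 2.832 × [2.72 × 2.25 − 0.5 × 2.25²] = 10.2 mA.

Triode; I_D = 10.2 mA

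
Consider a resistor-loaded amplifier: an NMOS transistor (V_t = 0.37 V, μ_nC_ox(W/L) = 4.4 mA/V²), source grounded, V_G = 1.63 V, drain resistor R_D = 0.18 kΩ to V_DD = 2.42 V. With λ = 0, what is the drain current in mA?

V_GS = V_G = 1.63 V, so V_ov = 1.63 − 0.37 = 1.26 V.
Assume saturation: I_D = ½ k_n V_ov² = 0.5 × 4.4 × 1.26² = 3.49 mA, giving V_DS = V_DD − I_D R_D = 2.42 − 3.49 × 0.18 = 1.79 V.
V_DS = 1.79 V ≥ V_ov = 1.26 V, confirming saturation.

I_D = 3.49 mA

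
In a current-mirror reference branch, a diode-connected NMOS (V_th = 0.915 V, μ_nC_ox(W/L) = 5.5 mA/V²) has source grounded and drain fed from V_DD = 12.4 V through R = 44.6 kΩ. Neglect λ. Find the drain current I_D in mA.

With gate tied to drain, V_GS = V_DS ≥ V_GS − V_th, so the device is in saturation.
KCL at the drain: ½ k_n (V_GS − V_th)² = (V_DD − V_GS)/R.
Let x = V_GS − 0.915. Then 123 x² + x − 11.48 = 0, giving x = 0.302 V (positive root), so V_GS = 1.22 V.
I_D = (V_DD − V_GS)/R = (12.4 − 1.22) / 44.6 = 0.251 mA.

I_D = 0.251 mA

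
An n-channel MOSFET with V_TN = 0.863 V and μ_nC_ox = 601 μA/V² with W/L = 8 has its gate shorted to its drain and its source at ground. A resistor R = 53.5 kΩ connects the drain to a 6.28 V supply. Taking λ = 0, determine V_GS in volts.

V_GS = 1.06 V

With gate tied to drain, V_GS = V_DS ≥ V_GS − V_TN, so the device is in saturation.
k_n = μ_nC_ox · (W/L) = 4.808 mA/V².
KCL at the drain: ½ k_n (V_GS − V_TN)² = (V_DD − V_GS)/R.
Let x = V_GS − 0.863. Then 129 x² + x − 5.417 = 0, giving x = 0.201 V (positive root), so V_GS = 1.06 V.
I_D = (V_DD − V_GS)/R = (6.28 − 1.06) / 53.5 = 0.0975 mA.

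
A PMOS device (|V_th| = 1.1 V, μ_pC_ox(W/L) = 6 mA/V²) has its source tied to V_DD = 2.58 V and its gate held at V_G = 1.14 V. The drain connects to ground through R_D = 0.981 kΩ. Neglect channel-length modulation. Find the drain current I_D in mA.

I_D = 0.347 mA

V_SG = V_DD − V_G = 2.58 − 1.14 = 1.44 V, so V_ov = 1.44 − 1.1 = 0.34 V.
Assume saturation: I_D = ½ k_p V_ov² = 0.5 × 6 × 0.34² = 0.347 mA, giving V_SD = V_DD − I_D R_D = 2.58 − 0.347 × 0.981 = 2.24 V.
V_SD = 2.24 V ≥ V_ov = 0.34 V, confirming saturation.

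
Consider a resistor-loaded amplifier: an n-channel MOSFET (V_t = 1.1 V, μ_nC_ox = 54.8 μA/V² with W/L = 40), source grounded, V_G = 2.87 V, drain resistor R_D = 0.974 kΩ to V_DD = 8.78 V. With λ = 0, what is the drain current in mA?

I_D = 3.43 mA

V_GS = V_G = 2.87 V, so V_ov = 2.87 − 1.1 = 1.77 V.
k_n = μ_nC_ox · (W/L) = 2.192 mA/V².
Assume saturation: I_D = ½ k_n V_ov² = 0.5 × 2.192 × 1.77² = 3.43 mA, giving V_DS = V_DD − I_D R_D = 8.78 − 3.43 × 0.974 = 5.44 V.
V_DS = 5.44 V ≥ V_ov = 1.77 V, confirming saturation.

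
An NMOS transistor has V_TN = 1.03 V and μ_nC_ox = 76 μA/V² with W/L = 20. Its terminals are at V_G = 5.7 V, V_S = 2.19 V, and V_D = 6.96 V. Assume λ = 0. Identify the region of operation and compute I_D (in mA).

Saturation; I_D = 4.67 mA

V_GS = V_G − V_S = 5.7 − 2.19 = 3.51 V; V_DS = V_D − V_S = 6.96 − 2.19 = 4.77 V.
k_n = μ_nC_ox · (W/L) = 1.52 mA/V².
V_ov = V_GS − V_TN = 3.51 − 1.03 = 2.48 V.
Since V_DS = 4.77 V ≥ V_ov = 2.48 V, the device is in saturation.
I_D = ½ k_n V_ov² = 0.5 × 1.52 × 2.48² = 4.67 mA.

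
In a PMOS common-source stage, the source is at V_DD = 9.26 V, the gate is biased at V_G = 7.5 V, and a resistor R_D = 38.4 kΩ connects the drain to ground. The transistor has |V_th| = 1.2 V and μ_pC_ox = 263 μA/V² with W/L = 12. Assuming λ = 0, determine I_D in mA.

V_SG = V_DD − V_G = 9.26 − 7.5 = 1.76 V, so V_ov = 1.76 − 1.2 = 0.56 V.
k_p = μ_pC_ox · (W/L) = 3.156 mA/V².
Assume saturation: I_D = ½ k_p V_ov² = 0.5 × 3.156 × 0.56² = 0.495 mA, giving V_SD = V_DD − I_D R_D = 9.26 − 0.495 × 38.4 = -9.74 V.
But -9.74 V < V_ov = 0.56 V, so the device is actually in triode.
In triode I_D = k_p[V_ov V_SD − ½ V_SD²] and I_D = (V_DD − V_SD)/R_D. Equating: 60.6 V_SD² − 68.87 V_SD + 9.26 = 0, giving V_SD = 0.156 V (the root below V_ov).
I_D = (9.26 − 0.156) / 38.4 = 0.237 mA.

I_D = 0.237 mA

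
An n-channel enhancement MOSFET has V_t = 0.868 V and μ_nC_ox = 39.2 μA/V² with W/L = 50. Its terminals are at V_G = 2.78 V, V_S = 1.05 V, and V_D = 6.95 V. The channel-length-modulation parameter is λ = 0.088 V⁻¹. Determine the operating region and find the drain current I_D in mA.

Saturation; I_D = 1.11 mA

V_GS = V_G − V_S = 2.78 − 1.05 = 1.73 V; V_DS = V_D − V_S = 6.95 − 1.05 = 5.9 V.
k_n = μ_nC_ox · (W/L) = 1.96 mA/V².
V_ov = V_GS − V_t = 1.73 − 0.868 = 0.862 V.
Since V_DS = 5.9 V ≥ V_ov = 0.862 V, the device is in saturation.
I_D = ½ k_n V_ov² (1 + λ V_DS) = 0.5 × 1.96 × 0.862² × (1 + 0.088 × 5.9) = 1.11 mA.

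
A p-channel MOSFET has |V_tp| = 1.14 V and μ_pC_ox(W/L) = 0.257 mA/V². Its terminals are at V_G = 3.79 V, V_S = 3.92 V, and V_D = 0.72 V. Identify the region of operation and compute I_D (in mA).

Cutoff; I_D = 0 mA

V_SG = V_S − V_G = 3.92 − 3.79 = 0.13 V; V_SD = V_S − V_D = 3.92 − 0.72 = 3.2 V.
V_SG = 0.13 V < |V_tp| = 1.14 V, so the transistor is in cutoff.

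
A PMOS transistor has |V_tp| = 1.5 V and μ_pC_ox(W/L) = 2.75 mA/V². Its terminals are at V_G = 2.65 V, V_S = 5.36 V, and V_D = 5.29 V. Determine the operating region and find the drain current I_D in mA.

Triode; I_D = 0.226 mA

V_SG = V_S − V_G = 5.36 − 2.65 = 2.71 V; V_SD = V_S − V_D = 5.36 − 5.29 = 0.07 V.
V_ov = V_SG − |V_tp| = 2.71 − 1.5 = 1.21 V.
Since V_SD = 0.07 V < V_ov = 1.21 V, the device is in the triode region.
I_D = k_p [V_ov · V_SD − ½ V_SD²] = 2.75 × [1.21 × 0.07 − 0.5 × 0.07²] = 0.226 mA.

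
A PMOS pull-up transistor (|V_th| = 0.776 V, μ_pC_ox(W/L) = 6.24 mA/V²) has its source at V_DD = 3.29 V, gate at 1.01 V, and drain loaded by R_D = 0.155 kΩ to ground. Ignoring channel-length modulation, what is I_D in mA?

V_SG = V_DD − V_G = 3.29 − 1.01 = 2.28 V, so V_ov = 2.28 − 0.776 = 1.5 V.
Assume saturation: I_D = ½ k_p V_ov² = 0.5 × 6.24 × 1.5² = 7.06 mA, giving V_SD = V_DD − I_D R_D = 3.29 − 7.06 × 0.155 = 2.2 V.
V_SD = 2.2 V ≥ V_ov = 1.5 V, confirming saturation.

I_D = 7.06 mA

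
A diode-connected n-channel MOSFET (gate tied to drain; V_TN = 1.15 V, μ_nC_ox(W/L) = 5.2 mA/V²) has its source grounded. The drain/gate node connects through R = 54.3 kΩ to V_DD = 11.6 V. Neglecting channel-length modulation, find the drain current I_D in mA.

I_D = 0.188 mA

With gate tied to drain, V_GS = V_DS ≥ V_GS − V_TN, so the device is in saturation.
KCL at the drain: ½ k_n (V_GS − V_TN)² = (V_DD − V_GS)/R.
Let x = V_GS − 1.15. Then 141 x² + x − 10.45 = 0, giving x = 0.269 V (positive root), so V_GS = 1.42 V.
I_D = (V_DD − V_GS)/R = (11.6 − 1.42) / 54.3 = 0.188 mA.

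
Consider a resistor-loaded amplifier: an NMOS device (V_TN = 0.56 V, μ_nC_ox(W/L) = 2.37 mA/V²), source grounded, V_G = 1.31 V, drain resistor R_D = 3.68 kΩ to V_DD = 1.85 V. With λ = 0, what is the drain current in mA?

V_GS = V_G = 1.31 V, so V_ov = 1.31 − 0.56 = 0.75 V.
Assume saturation: I_D = ½ k_n V_ov² = 0.5 × 2.37 × 0.75² = 0.667 mA, giving V_DS = V_DD − I_D R_D = 1.85 − 0.667 × 3.68 = -0.603 V.
But -0.603 V < V_ov = 0.75 V, so the device is actually in triode.
In triode I_D = k_n[V_ov V_DS − ½ V_DS²] and I_D = (V_DD − V_DS)/R_D. Equating: 4.36 V_DS² − 7.541 V_DS + 1.85 = 0, giving V_DS = 0.296 V (the root below V_ov).
I_D = (1.85 − 0.296) / 3.68 = 0.422 mA.

I_D = 0.422 mA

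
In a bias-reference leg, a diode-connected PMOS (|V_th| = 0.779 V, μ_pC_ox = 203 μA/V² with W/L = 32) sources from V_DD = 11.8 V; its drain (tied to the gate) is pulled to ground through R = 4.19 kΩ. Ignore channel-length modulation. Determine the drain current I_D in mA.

With gate tied to drain, V_SG = V_SD ≥ V_SG − |V_th|, so the device is in saturation.
k_p = μ_pC_ox · (W/L) = 6.496 mA/V².
KCL at the drain: ½ k_p (V_SG − |V_th|)² = (V_DD − V_SG)/R.
Let x = V_SG − 0.779. Then 13.6 x² + x − 11.02 = 0, giving x = 0.864 V (positive root), so V_SG = 1.64 V.
I_D = (V_DD − V_SG)/R = (11.8 − 1.64) / 4.19 = 2.42 mA.

I_D = 2.42 mA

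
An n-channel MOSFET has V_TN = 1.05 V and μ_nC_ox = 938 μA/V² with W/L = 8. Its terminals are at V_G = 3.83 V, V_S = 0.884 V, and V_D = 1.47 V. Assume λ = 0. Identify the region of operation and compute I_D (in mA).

V_GS = V_G − V_S = 3.83 − 0.884 = 2.95 V; V_DS = V_D − V_S = 1.47 − 0.884 = 0.586 V.
k_n = μ_nC_ox · (W/L) = 7.504 mA/V².
V_ov = V_GS − V_TN = 2.95 − 1.05 = 1.9 V.
Since V_DS = 0.586 V < V_ov = 1.9 V, the device is in the triode region.
I_D = k_n [V_ov · V_DS − ½ V_DS²] = 7.504 × [1.9 × 0.586 − 0.5 × 0.586²] = 7.05 mA.

Triode; I_D = 7.05 mA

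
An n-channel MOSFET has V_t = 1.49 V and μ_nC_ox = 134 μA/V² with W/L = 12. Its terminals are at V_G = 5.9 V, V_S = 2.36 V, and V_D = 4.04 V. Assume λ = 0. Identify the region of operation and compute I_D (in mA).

Triode; I_D = 3.27 mA

V_GS = V_G − V_S = 5.9 − 2.36 = 3.54 V; V_DS = V_D − V_S = 4.04 − 2.36 = 1.68 V.
k_n = μ_nC_ox · (W/L) = 1.608 mA/V².
V_ov = V_GS − V_t = 3.54 − 1.49 = 2.05 V.
Since V_DS = 1.68 V < V_ov = 2.05 V, the device is in the triode region.
I_D = k_n [V_ov · V_DS − ½ V_DS²] = 1.608 × [2.05 × 1.68 − 0.5 × 1.68²] = 3.27 mA.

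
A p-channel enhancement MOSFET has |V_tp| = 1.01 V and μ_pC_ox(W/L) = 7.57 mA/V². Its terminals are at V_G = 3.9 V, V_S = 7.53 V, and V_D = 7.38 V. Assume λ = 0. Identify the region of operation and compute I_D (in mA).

V_SG = V_S − V_G = 7.53 − 3.9 = 3.63 V; V_SD = V_S − V_D = 7.53 − 7.38 = 0.15 V.
V_ov = V_SG − |V_tp| = 3.63 − 1.01 = 2.62 V.
Since V_SD = 0.15 V < V_ov = 2.62 V, the device is in the triode region.
I_D = k_p [V_ov · V_SD − ½ V_SD²] = 7.57 × [2.62 × 0.15 − 0.5 × 0.15²] = 2.89 mA.

Triode; I_D = 2.89 mA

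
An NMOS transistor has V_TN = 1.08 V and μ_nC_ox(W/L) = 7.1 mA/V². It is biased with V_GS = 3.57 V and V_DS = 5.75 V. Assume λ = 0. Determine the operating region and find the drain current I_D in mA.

Saturation; I_D = 22.0 mA

V_ov = V_GS − V_TN = 3.57 − 1.08 = 2.49 V.
Since V_DS = 5.75 V ≥ V_ov = 2.49 V, the device is in saturation.
I_D = ½ k_n V_ov² = 0.5 × 7.1 × 2.49² = 22 mA.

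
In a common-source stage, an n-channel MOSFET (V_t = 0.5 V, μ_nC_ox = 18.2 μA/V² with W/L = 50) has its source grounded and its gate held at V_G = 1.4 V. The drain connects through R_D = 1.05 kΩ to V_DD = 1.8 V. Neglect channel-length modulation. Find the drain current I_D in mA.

I_D = 0.369 mA

V_GS = V_G = 1.4 V, so V_ov = 1.4 − 0.5 = 0.9 V.
k_n = μ_nC_ox · (W/L) = 0.91 mA/V².
Assume saturation: I_D = ½ k_n V_ov² = 0.5 × 0.91 × 0.9² = 0.369 mA, giving V_DS = V_DD − I_D R_D = 1.8 − 0.369 × 1.05 = 1.41 V.
V_DS = 1.41 V ≥ V_ov = 0.9 V, confirming saturation.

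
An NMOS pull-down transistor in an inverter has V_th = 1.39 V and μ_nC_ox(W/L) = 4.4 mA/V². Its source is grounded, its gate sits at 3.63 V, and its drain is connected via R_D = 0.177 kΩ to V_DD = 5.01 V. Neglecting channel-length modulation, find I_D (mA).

I_D = 11.0 mA

V_GS = V_G = 3.63 V, so V_ov = 3.63 − 1.39 = 2.24 V.
Assume saturation: I_D = ½ k_n V_ov² = 0.5 × 4.4 × 2.24² = 11 mA, giving V_DS = V_DD − I_D R_D = 5.01 − 11 × 0.177 = 3.06 V.
V_DS = 3.06 V ≥ V_ov = 2.24 V, confirming saturation.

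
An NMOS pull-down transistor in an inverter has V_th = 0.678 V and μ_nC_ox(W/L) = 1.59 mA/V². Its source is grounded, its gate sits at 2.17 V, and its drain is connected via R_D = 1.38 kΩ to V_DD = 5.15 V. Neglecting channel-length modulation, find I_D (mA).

V_GS = V_G = 2.17 V, so V_ov = 2.17 − 0.678 = 1.49 V.
Assume saturation: I_D = ½ k_n V_ov² = 0.5 × 1.59 × 1.49² = 1.77 mA, giving V_DS = V_DD − I_D R_D = 5.15 − 1.77 × 1.38 = 2.71 V.
V_DS = 2.71 V ≥ V_ov = 1.49 V, confirming saturation.

I_D = 1.77 mA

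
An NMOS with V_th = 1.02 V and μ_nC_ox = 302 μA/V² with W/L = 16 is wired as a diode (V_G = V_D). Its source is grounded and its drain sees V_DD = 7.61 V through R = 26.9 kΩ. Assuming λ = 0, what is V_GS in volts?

With gate tied to drain, V_GS = V_DS ≥ V_GS − V_th, so the device is in saturation.
k_n = μ_nC_ox · (W/L) = 4.832 mA/V².
KCL at the drain: ½ k_n (V_GS − V_th)² = (V_DD − V_GS)/R.
Let x = V_GS − 1.02. Then 65 x² + x − 6.59 = 0, giving x = 0.311 V (positive root), so V_GS = 1.33 V.
I_D = (V_DD − V_GS)/R = (7.61 − 1.33) / 26.9 = 0.233 mA.

V_GS = 1.33 V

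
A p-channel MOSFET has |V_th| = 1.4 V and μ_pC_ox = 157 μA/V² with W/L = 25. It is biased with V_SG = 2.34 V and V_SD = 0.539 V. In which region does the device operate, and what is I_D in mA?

Triode; I_D = 1.42 mA

k_p = μ_pC_ox · (W/L) = 3.925 mA/V².
V_ov = V_SG − |V_th| = 2.34 − 1.4 = 0.94 V.
Since V_SD = 0.539 V < V_ov = 0.94 V, the device is in the triode region.
I_D = k_p [V_ov · V_SD − ½ V_SD²] = 3.925 × [0.94 × 0.539 − 0.5 × 0.539²] = 1.42 mA.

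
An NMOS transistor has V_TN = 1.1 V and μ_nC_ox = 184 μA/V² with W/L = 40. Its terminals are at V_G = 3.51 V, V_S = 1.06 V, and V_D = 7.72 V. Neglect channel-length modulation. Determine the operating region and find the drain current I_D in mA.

V_GS = V_G − V_S = 3.51 − 1.06 = 2.45 V; V_DS = V_D − V_S = 7.72 − 1.06 = 6.66 V.
k_n = μ_nC_ox · (W/L) = 7.36 mA/V².
V_ov = V_GS − V_TN = 2.45 − 1.1 = 1.35 V.
Since V_DS = 6.66 V ≥ V_ov = 1.35 V, the device is in saturation.
I_D = ½ k_n V_ov² = 0.5 × 7.36 × 1.35² = 6.71 mA.

Saturation; I_D = 6.71 mA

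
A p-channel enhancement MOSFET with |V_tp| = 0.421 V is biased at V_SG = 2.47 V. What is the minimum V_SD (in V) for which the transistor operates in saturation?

The boundary between triode and saturation is V_SD = V_SG − |V_tp| = V_ov.
V_ov = 2.47 − 0.421 = 2.05 V.

V_SD,sat = 2.05 V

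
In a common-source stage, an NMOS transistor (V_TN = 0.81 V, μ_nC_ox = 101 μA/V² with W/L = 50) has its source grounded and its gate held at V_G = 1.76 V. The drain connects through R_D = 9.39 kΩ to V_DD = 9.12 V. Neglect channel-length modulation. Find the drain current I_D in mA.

V_GS = V_G = 1.76 V, so V_ov = 1.76 − 0.81 = 0.95 V.
k_n = μ_nC_ox · (W/L) = 5.05 mA/V².
Assume saturation: I_D = ½ k_n V_ov² = 0.5 × 5.05 × 0.95² = 2.28 mA, giving V_DS = V_DD − I_D R_D = 9.12 − 2.28 × 9.39 = -12.3 V.
But -12.3 V < V_ov = 0.95 V, so the device is actually in triode.
In triode I_D = k_n[V_ov V_DS − ½ V_DS²] and I_D = (V_DD − V_DS)/R_D. Equating: 23.7 V_DS² − 46.05 V_DS + 9.12 = 0, giving V_DS = 0.224 V (the root below V_ov).
I_D = (9.12 − 0.224) / 9.39 = 0.947 mA.

I_D = 0.947 mA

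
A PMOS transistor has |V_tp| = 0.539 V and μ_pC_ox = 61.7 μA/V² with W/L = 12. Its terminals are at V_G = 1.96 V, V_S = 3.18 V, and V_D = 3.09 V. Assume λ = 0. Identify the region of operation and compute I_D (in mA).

V_SG = V_S − V_G = 3.18 − 1.96 = 1.22 V; V_SD = V_S − V_D = 3.18 − 3.09 = 0.09 V.
k_p = μ_pC_ox · (W/L) = 0.7404 mA/V².
V_ov = V_SG − |V_tp| = 1.22 − 0.539 = 0.681 V.
Since V_SD = 0.09 V < V_ov = 0.681 V, the device is in the triode region.
I_D = k_p [V_ov · V_SD − ½ V_SD²] = 0.7404 × [0.681 × 0.09 − 0.5 × 0.09²] = 0.0424 mA.

Triode; I_D = 0.0424 mA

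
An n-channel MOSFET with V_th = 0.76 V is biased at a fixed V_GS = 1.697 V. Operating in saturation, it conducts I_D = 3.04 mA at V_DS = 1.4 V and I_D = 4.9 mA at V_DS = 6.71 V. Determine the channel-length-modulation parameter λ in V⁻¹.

With V_GS fixed, I_D ∝ (1 + λ V_DS) in saturation, so I_D2/I_D1 = (1 + λ V_DS2)/(1 + λ V_DS1).
4.9/3.04 = 1.612 = (1 + 6.71 λ)/(1 + 1.4 λ).
Solving: λ (I_D1 V_DS2 − I_D2 V_DS1) = I_D2 − I_D1, so λ = (4.9 − 3.04) / (3.04 × 6.71 − 4.9 × 1.4) = 1.86 / 13.5 = 0.137 V⁻¹.

λ = 0.137 V⁻¹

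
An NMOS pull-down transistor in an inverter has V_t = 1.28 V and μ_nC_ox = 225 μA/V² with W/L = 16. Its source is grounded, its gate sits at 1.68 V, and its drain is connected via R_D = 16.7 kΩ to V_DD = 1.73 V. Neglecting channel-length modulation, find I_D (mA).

V_GS = V_G = 1.68 V, so V_ov = 1.68 − 1.28 = 0.4 V.
k_n = μ_nC_ox · (W/L) = 3.6 mA/V².
Assume saturation: I_D = ½ k_n V_ov² = 0.5 × 3.6 × 0.4² = 0.288 mA, giving V_DS = V_DD − I_D R_D = 1.73 − 0.288 × 16.7 = -3.08 V.
But -3.08 V < V_ov = 0.4 V, so the device is actually in triode.
In triode I_D = k_n[V_ov V_DS − ½ V_DS²] and I_D = (V_DD − V_DS)/R_D. Equating: 30.1 V_DS² − 25.05 V_DS + 1.73 = 0, giving V_DS = 0.076 V (the root below V_ov).
I_D = (1.73 − 0.076) / 16.7 = 0.099 mA.

I_D = 0.0990 mA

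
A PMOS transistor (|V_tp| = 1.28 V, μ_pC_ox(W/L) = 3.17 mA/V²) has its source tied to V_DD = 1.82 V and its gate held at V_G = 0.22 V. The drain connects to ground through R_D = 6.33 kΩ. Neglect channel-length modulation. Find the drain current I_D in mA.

V_SG = V_DD − V_G = 1.82 − 0.22 = 1.6 V, so V_ov = 1.6 − 1.28 = 0.32 V.
Assume saturation: I_D = ½ k_p V_ov² = 0.5 × 3.17 × 0.32² = 0.162 mA, giving V_SD = V_DD − I_D R_D = 1.82 − 0.162 × 6.33 = 0.793 V.
V_SD = 0.793 V ≥ V_ov = 0.32 V, confirming saturation.

I_D = 0.162 mA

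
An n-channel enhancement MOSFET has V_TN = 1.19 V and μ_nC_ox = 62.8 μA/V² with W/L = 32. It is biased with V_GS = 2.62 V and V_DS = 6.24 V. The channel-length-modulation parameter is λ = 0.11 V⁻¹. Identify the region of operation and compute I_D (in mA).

k_n = μ_nC_ox · (W/L) = 2.01 mA/V².
V_ov = V_GS − V_TN = 2.62 − 1.19 = 1.43 V.
Since V_DS = 6.24 V ≥ V_ov = 1.43 V, the device is in saturation.
I_D = ½ k_n V_ov² (1 + λ V_DS) = 0.5 × 2.01 × 1.43² × (1 + 0.11 × 6.24) = 3.47 mA.

Saturation; I_D = 3.47 mA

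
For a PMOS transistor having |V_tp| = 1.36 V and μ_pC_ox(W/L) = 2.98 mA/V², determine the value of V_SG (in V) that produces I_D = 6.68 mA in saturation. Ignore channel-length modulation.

In saturation I_D = ½ k_p (V_SG − |V_tp|)², so V_SG − |V_tp| = √(2 I_D / k_p) = √(2 × 6.68 / 2.98) = 2.12 V.
V_SG = 1.36 + 2.12 = 3.48 V.

V_SG = 3.48 V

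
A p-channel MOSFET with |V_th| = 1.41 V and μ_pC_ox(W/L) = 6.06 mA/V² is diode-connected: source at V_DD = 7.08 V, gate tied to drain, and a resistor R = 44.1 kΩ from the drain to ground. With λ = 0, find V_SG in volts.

With gate tied to drain, V_SG = V_SD ≥ V_SG − |V_th|, so the device is in saturation.
KCL at the drain: ½ k_p (V_SG − |V_th|)² = (V_DD − V_SG)/R.
Let x = V_SG − 1.41. Then 134 x² + x − 5.67 = 0, giving x = 0.202 V (positive root), so V_SG = 1.61 V.
I_D = (V_DD − V_SG)/R = (7.08 − 1.61) / 44.1 = 0.124 mA.

V_SG = 1.61 V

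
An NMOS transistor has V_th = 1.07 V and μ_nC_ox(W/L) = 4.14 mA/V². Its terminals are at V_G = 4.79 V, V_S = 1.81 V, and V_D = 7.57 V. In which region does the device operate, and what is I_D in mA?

V_GS = V_G − V_S = 4.79 − 1.81 = 2.98 V; V_DS = V_D − V_S = 7.57 − 1.81 = 5.76 V.
V_ov = V_GS − V_th = 2.98 − 1.07 = 1.91 V.
Since V_DS = 5.76 V ≥ V_ov = 1.91 V, the device is in saturation.
I_D = ½ k_n V_ov² = 0.5 × 4.14 × 1.91² = 7.55 mA.

Saturation; I_D = 7.55 mA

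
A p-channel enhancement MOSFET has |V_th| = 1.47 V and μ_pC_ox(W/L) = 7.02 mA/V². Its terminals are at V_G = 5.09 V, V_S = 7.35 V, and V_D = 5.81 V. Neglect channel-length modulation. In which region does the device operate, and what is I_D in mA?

Saturation; I_D = 2.19 mA

V_SG = V_S − V_G = 7.35 − 5.09 = 2.26 V; V_SD = V_S − V_D = 7.35 − 5.81 = 1.54 V.
V_ov = V_SG − |V_th| = 2.26 − 1.47 = 0.79 V.
Since V_SD = 1.54 V ≥ V_ov = 0.79 V, the device is in saturation.
I_D = ½ k_p V_ov² = 0.5 × 7.02 × 0.79² = 2.19 mA.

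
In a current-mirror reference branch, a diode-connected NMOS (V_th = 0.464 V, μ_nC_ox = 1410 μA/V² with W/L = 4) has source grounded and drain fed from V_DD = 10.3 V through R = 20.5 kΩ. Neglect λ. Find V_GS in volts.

With gate tied to drain, V_GS = V_DS ≥ V_GS − V_th, so the device is in saturation.
k_n = μ_nC_ox · (W/L) = 5.64 mA/V².
KCL at the drain: ½ k_n (V_GS − V_th)² = (V_DD − V_GS)/R.
Let x = V_GS − 0.464. Then 57.8 x² + x − 9.836 = 0, giving x = 0.404 V (positive root), so V_GS = 0.868 V.
I_D = (V_DD − V_GS)/R = (10.3 − 0.868) / 20.5 = 0.46 mA.

V_GS = 0.868 V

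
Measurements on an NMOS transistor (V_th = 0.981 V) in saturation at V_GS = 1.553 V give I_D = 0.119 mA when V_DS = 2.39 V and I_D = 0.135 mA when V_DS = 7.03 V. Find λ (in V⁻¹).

With V_GS fixed, I_D ∝ (1 + λ V_DS) in saturation, so I_D2/I_D1 = (1 + λ V_DS2)/(1 + λ V_DS1).
0.135/0.119 = 1.134 = (1 + 7.03 λ)/(1 + 2.39 λ).
Solving: λ (I_D1 V_DS2 − I_D2 V_DS1) = I_D2 − I_D1, so λ = (0.135 − 0.119) / (0.119 × 7.03 − 0.135 × 2.39) = 0.016 / 0.514 = 0.0311 V⁻¹.

λ = 0.0311 V⁻¹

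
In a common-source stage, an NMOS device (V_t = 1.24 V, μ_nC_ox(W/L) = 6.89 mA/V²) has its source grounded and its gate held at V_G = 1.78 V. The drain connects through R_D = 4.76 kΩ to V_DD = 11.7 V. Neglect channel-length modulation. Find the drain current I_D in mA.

V_GS = V_G = 1.78 V, so V_ov = 1.78 − 1.24 = 0.54 V.
Assume saturation: I_D = ½ k_n V_ov² = 0.5 × 6.89 × 0.54² = 1 mA, giving V_DS = V_DD − I_D R_D = 11.7 − 1 × 4.76 = 6.92 V.
V_DS = 6.92 V ≥ V_ov = 0.54 V, confirming saturation.

I_D = 1.00 mA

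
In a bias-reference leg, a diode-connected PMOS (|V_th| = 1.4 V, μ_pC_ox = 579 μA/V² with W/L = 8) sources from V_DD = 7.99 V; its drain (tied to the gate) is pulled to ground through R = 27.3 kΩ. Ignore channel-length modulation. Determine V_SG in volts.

With gate tied to drain, V_SG = V_SD ≥ V_SG − |V_th|, so the device is in saturation.
k_p = μ_pC_ox · (W/L) = 4.632 mA/V².
KCL at the drain: ½ k_p (V_SG − |V_th|)² = (V_DD − V_SG)/R.
Let x = V_SG − 1.4. Then 63.2 x² + x − 6.59 = 0, giving x = 0.315 V (positive root), so V_SG = 1.72 V.
I_D = (V_DD − V_SG)/R = (7.99 − 1.72) / 27.3 = 0.23 mA.

V_SG = 1.72 V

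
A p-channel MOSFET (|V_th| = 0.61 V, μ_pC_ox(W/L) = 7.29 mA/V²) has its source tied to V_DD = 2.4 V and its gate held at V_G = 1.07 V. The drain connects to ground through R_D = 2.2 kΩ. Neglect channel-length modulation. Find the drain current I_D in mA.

V_SG = V_DD − V_G = 2.4 − 1.07 = 1.33 V, so V_ov = 1.33 − 0.61 = 0.72 V.
Assume saturation: I_D = ½ k_p V_ov² = 0.5 × 7.29 × 0.72² = 1.89 mA, giving V_SD = V_DD − I_D R_D = 2.4 − 1.89 × 2.2 = -1.76 V.
But -1.76 V < V_ov = 0.72 V, so the device is actually in triode.
In triode I_D = k_p[V_ov V_SD − ½ V_SD²] and I_D = (V_DD − V_SD)/R_D. Equating: 8.02 V_SD² − 12.55 V_SD + 2.4 = 0, giving V_SD = 0.223 V (the root below V_ov).
I_D = (2.4 − 0.223) / 2.2 = 0.99 mA.

I_D = 0.990 mA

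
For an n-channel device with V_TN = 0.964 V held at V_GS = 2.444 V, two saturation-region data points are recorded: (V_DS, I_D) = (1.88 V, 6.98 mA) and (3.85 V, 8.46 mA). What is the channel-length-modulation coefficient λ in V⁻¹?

With V_GS fixed, I_D ∝ (1 + λ V_DS) in saturation, so I_D2/I_D1 = (1 + λ V_DS2)/(1 + λ V_DS1).
8.46/6.98 = 1.212 = (1 + 3.85 λ)/(1 + 1.88 λ).
Solving: λ (I_D1 V_DS2 − I_D2 V_DS1) = I_D2 − I_D1, so λ = (8.46 − 6.98) / (6.98 × 3.85 − 8.46 × 1.88) = 1.48 / 11 = 0.135 V⁻¹.

λ = 0.135 V⁻¹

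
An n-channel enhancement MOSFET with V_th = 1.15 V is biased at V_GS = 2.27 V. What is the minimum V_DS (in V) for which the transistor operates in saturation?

V_DS,sat = 1.12 V

The boundary between triode and saturation is V_DS = V_GS − V_th = V_ov.
V_ov = 2.27 − 1.15 = 1.12 V.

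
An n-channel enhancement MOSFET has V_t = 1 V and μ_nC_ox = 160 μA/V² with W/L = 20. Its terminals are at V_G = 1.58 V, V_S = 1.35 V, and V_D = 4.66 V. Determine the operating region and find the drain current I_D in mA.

V_GS = V_G − V_S = 1.58 − 1.35 = 0.23 V; V_DS = V_D − V_S = 4.66 − 1.35 = 3.31 V.
V_GS = 0.23 V < V_t = 1 V, so the transistor is in cutoff.

Cutoff; I_D = 0 mA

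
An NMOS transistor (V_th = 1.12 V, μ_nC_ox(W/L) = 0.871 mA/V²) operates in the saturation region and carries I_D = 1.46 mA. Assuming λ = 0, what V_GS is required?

In saturation I_D = ½ k_n (V_GS − V_th)², so V_GS − V_th = √(2 I_D / k_n) = √(2 × 1.46 / 0.871) = 1.83 V.
V_GS = 1.12 + 1.83 = 2.95 V.

V_GS = 2.95 V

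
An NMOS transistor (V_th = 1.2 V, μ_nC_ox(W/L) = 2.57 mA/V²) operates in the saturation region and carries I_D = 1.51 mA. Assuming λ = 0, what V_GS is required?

V_GS = 2.28 V

In saturation I_D = ½ k_n (V_GS − V_th)², so V_GS − V_th = √(2 I_D / k_n) = √(2 × 1.51 / 2.57) = 1.08 V.
V_GS = 1.2 + 1.08 = 2.28 V.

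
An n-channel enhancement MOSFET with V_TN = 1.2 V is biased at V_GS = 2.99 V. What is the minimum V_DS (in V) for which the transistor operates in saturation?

V_DS,sat = 1.79 V

The boundary between triode and saturation is V_DS = V_GS − V_TN = V_ov.
V_ov = 2.99 − 1.2 = 1.79 V.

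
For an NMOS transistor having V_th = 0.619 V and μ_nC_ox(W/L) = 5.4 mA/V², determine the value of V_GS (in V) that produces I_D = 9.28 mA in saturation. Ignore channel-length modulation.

In saturation I_D = ½ k_n (V_GS − V_th)², so V_GS − V_th = √(2 I_D / k_n) = √(2 × 9.28 / 5.4) = 1.85 V.
V_GS = 0.619 + 1.85 = 2.47 V.

V_GS = 2.47 V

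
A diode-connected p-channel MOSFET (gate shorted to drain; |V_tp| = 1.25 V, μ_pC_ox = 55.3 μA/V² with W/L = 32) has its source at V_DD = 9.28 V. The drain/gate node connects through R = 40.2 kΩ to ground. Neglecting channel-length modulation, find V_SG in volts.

With gate tied to drain, V_SG = V_SD ≥ V_SG − |V_tp|, so the device is in saturation.
k_p = μ_pC_ox · (W/L) = 1.77 mA/V².
KCL at the drain: ½ k_p (V_SG − |V_tp|)² = (V_DD − V_SG)/R.
Let x = V_SG − 1.25. Then 35.6 x² + x − 8.03 = 0, giving x = 0.461 V (positive root), so V_SG = 1.71 V.
I_D = (V_DD − V_SG)/R = (9.28 − 1.71) / 40.2 = 0.188 mA.

V_SG = 1.71 V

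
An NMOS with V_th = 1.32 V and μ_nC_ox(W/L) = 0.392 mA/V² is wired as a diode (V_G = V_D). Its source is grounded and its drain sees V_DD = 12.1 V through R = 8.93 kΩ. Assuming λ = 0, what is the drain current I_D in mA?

With gate tied to drain, V_GS = V_DS ≥ V_GS − V_th, so the device is in saturation.
KCL at the drain: ½ k_n (V_GS − V_th)² = (V_DD − V_GS)/R.
Let x = V_GS − 1.32. Then 1.75 x² + x − 10.78 = 0, giving x = 2.21 V (positive root), so V_GS = 3.53 V.
I_D = (V_DD − V_GS)/R = (12.1 − 3.53) / 8.93 = 0.959 mA.

I_D = 0.959 mA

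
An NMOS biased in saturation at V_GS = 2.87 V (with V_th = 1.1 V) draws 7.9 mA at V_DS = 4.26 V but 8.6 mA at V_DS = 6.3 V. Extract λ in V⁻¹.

With V_GS fixed, I_D ∝ (1 + λ V_DS) in saturation, so I_D2/I_D1 = (1 + λ V_DS2)/(1 + λ V_DS1).
8.6/7.9 = 1.089 = (1 + 6.3 λ)/(1 + 4.26 λ).
Solving: λ (I_D1 V_DS2 − I_D2 V_DS1) = I_D2 − I_D1, so λ = (8.6 − 7.9) / (7.9 × 6.3 − 8.6 × 4.26) = 0.7 / 13.1 = 0.0533 V⁻¹.

λ = 0.0533 V⁻¹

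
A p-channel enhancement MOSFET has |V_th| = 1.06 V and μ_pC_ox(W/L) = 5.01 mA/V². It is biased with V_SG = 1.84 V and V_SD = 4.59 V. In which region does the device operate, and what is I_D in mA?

V_ov = V_SG − |V_th| = 1.84 − 1.06 = 0.78 V.
Since V_SD = 4.59 V ≥ V_ov = 0.78 V, the device is in saturation.
I_D = ½ k_p V_ov² = 0.5 × 5.01 × 0.78² = 1.52 mA.

Saturation; I_D = 1.52 mA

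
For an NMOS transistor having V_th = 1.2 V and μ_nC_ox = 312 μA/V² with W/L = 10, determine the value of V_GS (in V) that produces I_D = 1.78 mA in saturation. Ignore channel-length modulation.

V_GS = 2.27 V

k_n = μ_nC_ox · (W/L) = 3.12 mA/V².
In saturation I_D = ½ k_n (V_GS − V_th)², so V_GS − V_th = √(2 I_D / k_n) = √(2 × 1.78 / 3.12) = 1.07 V.
V_GS = 1.2 + 1.07 = 2.27 V.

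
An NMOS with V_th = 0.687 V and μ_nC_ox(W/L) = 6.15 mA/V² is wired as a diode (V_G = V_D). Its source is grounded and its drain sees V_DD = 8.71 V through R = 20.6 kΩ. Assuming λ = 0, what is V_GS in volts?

With gate tied to drain, V_GS = V_DS ≥ V_GS − V_th, so the device is in saturation.
KCL at the drain: ½ k_n (V_GS − V_th)² = (V_DD − V_GS)/R.
Let x = V_GS − 0.687. Then 63.3 x² + x − 8.023 = 0, giving x = 0.348 V (positive root), so V_GS = 1.04 V.
I_D = (V_DD − V_GS)/R = (8.71 − 1.04) / 20.6 = 0.373 mA.

V_GS = 1.04 V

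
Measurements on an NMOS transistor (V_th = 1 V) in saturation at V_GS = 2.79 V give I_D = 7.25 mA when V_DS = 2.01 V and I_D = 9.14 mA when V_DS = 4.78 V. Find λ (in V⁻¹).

λ = 0.116 V⁻¹

With V_GS fixed, I_D ∝ (1 + λ V_DS) in saturation, so I_D2/I_D1 = (1 + λ V_DS2)/(1 + λ V_DS1).
9.14/7.25 = 1.261 = (1 + 4.78 λ)/(1 + 2.01 λ).
Solving: λ (I_D1 V_DS2 − I_D2 V_DS1) = I_D2 − I_D1, so λ = (9.14 − 7.25) / (7.25 × 4.78 − 9.14 × 2.01) = 1.89 / 16.3 = 0.116 V⁻¹.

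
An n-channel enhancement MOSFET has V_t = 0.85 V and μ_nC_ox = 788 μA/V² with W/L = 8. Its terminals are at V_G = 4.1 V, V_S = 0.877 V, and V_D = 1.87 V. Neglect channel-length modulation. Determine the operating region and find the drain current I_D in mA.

V_GS = V_G − V_S = 4.1 − 0.877 = 3.22 V; V_DS = V_D − V_S = 1.87 − 0.877 = 0.993 V.
k_n = μ_nC_ox · (W/L) = 6.304 mA/V².
V_ov = V_GS − V_t = 3.22 − 0.85 = 2.37 V.
Since V_DS = 0.993 V < V_ov = 2.37 V, the device is in the triode region.
I_D = k_n [V_ov · V_DS − ½ V_DS²] = 6.304 × [2.37 × 0.993 − 0.5 × 0.993²] = 11.7 mA.

Triode; I_D = 11.7 mA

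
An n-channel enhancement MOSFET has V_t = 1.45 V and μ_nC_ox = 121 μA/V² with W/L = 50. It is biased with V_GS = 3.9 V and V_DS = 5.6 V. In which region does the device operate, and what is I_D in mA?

Saturation; I_D = 18.2 mA

k_n = μ_nC_ox · (W/L) = 6.05 mA/V².
V_ov = V_GS − V_t = 3.9 − 1.45 = 2.45 V.
Since V_DS = 5.6 V ≥ V_ov = 2.45 V, the device is in saturation.
I_D = ½ k_n V_ov² = 0.5 × 6.05 × 2.45² = 18.2 mA.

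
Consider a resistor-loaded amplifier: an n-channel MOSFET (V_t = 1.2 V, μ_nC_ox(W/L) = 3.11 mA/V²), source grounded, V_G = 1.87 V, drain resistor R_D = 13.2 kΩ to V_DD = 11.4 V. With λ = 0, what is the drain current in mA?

V_GS = V_G = 1.87 V, so V_ov = 1.87 − 1.2 = 0.67 V.
Assume saturation: I_D = ½ k_n V_ov² = 0.5 × 3.11 × 0.67² = 0.698 mA, giving V_DS = V_DD − I_D R_D = 11.4 − 0.698 × 13.2 = 2.19 V.
V_DS = 2.19 V ≥ V_ov = 0.67 V, confirming saturation.

I_D = 0.698 mA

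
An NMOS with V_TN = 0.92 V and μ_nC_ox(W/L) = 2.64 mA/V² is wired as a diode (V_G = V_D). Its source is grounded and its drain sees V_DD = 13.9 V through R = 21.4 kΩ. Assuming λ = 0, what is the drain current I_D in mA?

I_D = 0.576 mA

With gate tied to drain, V_GS = V_DS ≥ V_GS − V_TN, so the device is in saturation.
KCL at the drain: ½ k_n (V_GS − V_TN)² = (V_DD − V_GS)/R.
Let x = V_GS − 0.92. Then 28.2 x² + x − 12.98 = 0, giving x = 0.66 V (positive root), so V_GS = 1.58 V.
I_D = (V_DD − V_GS)/R = (13.9 − 1.58) / 21.4 = 0.576 mA.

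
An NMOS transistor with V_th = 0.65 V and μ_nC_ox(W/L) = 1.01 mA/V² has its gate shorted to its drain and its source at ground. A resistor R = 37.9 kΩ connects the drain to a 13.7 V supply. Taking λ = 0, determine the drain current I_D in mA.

With gate tied to drain, V_GS = V_DS ≥ V_GS − V_th, so the device is in saturation.
KCL at the drain: ½ k_n (V_GS − V_th)² = (V_DD − V_GS)/R.
Let x = V_GS − 0.65. Then 19.1 x² + x − 13.05 = 0, giving x = 0.8 V (positive root), so V_GS = 1.45 V.
I_D = (V_DD − V_GS)/R = (13.7 − 1.45) / 37.9 = 0.323 mA.

I_D = 0.323 mA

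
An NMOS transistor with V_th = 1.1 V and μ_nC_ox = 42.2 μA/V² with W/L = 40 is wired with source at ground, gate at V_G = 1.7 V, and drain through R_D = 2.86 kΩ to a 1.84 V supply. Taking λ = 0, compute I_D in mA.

I_D = 0.304 mA

V_GS = V_G = 1.7 V, so V_ov = 1.7 − 1.1 = 0.6 V.
k_n = μ_nC_ox · (W/L) = 1.688 mA/V².
Assume saturation: I_D = ½ k_n V_ov² = 0.5 × 1.688 × 0.6² = 0.304 mA, giving V_DS = V_DD − I_D R_D = 1.84 − 0.304 × 2.86 = 0.971 V.
V_DS = 0.971 V ≥ V_ov = 0.6 V, confirming saturation.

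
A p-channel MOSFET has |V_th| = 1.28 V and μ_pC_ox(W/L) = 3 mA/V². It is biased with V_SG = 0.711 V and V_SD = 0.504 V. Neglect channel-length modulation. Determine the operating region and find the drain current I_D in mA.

V_SG = 0.711 V < |V_th| = 1.28 V, so the transistor is in cutoff.

Cutoff; I_D = 0 mA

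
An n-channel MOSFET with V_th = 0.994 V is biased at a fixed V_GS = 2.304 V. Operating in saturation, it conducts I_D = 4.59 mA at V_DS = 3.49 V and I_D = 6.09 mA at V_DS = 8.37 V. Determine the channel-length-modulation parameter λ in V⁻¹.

λ = 0.0874 V⁻¹

With V_GS fixed, I_D ∝ (1 + λ V_DS) in saturation, so I_D2/I_D1 = (1 + λ V_DS2)/(1 + λ V_DS1).
6.09/4.59 = 1.327 = (1 + 8.37 λ)/(1 + 3.49 λ).
Solving: λ (I_D1 V_DS2 − I_D2 V_DS1) = I_D2 − I_D1, so λ = (6.09 − 4.59) / (4.59 × 8.37 − 6.09 × 3.49) = 1.5 / 17.2 = 0.0874 V⁻¹.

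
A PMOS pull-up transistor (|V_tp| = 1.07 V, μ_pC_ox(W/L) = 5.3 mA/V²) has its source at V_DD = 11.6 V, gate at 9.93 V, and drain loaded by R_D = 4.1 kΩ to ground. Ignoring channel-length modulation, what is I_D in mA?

I_D = 0.954 mA

V_SG = V_DD − V_G = 11.6 − 9.93 = 1.67 V, so V_ov = 1.67 − 1.07 = 0.6 V.
Assume saturation: I_D = ½ k_p V_ov² = 0.5 × 5.3 × 0.6² = 0.954 mA, giving V_SD = V_DD − I_D R_D = 11.6 − 0.954 × 4.1 = 7.69 V.
V_SD = 7.69 V ≥ V_ov = 0.6 V, confirming saturation.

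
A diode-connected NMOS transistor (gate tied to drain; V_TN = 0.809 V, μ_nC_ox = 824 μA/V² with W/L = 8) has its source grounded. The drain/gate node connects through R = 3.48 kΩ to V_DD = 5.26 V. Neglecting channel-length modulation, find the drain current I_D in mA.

I_D = 1.11 mA

With gate tied to drain, V_GS = V_DS ≥ V_GS − V_TN, so the device is in saturation.
k_n = μ_nC_ox · (W/L) = 6.592 mA/V².
KCL at the drain: ½ k_n (V_GS − V_TN)² = (V_DD − V_GS)/R.
Let x = V_GS − 0.809. Then 11.5 x² + x − 4.451 = 0, giving x = 0.581 V (positive root), so V_GS = 1.39 V.
I_D = (V_DD − V_GS)/R = (5.26 − 1.39) / 3.48 = 1.11 mA.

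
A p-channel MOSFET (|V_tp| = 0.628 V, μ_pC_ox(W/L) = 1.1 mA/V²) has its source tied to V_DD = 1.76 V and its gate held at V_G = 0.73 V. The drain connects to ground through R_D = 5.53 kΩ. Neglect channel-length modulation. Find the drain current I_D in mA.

V_SG = V_DD − V_G = 1.76 − 0.73 = 1.03 V, so V_ov = 1.03 − 0.628 = 0.402 V.
Assume saturation: I_D = ½ k_p V_ov² = 0.5 × 1.1 × 0.402² = 0.0889 mA, giving V_SD = V_DD − I_D R_D = 1.76 − 0.0889 × 5.53 = 1.27 V.
V_SD = 1.27 V ≥ V_ov = 0.402 V, confirming saturation.

I_D = 0.0889 mA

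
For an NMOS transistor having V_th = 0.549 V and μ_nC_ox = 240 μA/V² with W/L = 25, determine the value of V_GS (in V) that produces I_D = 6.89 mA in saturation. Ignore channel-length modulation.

V_GS = 2.06 V

k_n = μ_nC_ox · (W/L) = 6 mA/V².
In saturation I_D = ½ k_n (V_GS − V_th)², so V_GS − V_th = √(2 I_D / k_n) = √(2 × 6.89 / 6) = 1.52 V.
V_GS = 0.549 + 1.52 = 2.06 V.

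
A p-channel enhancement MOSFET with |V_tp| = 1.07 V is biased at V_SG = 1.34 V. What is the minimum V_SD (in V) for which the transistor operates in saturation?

V_SD,sat = 0.270 V

The boundary between triode and saturation is V_SD = V_SG − |V_tp| = V_ov.
V_ov = 1.34 − 1.07 = 0.27 V.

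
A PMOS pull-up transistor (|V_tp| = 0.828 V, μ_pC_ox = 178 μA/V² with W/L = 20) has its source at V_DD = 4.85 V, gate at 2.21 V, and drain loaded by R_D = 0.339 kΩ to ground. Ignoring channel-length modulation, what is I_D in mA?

V_SG = V_DD − V_G = 4.85 − 2.21 = 2.64 V, so V_ov = 2.64 − 0.828 = 1.81 V.
k_p = μ_pC_ox · (W/L) = 3.56 mA/V².
Assume saturation: I_D = ½ k_p V_ov² = 0.5 × 3.56 × 1.81² = 5.84 mA, giving V_SD = V_DD − I_D R_D = 4.85 − 5.84 × 0.339 = 2.87 V.
V_SD = 2.87 V ≥ V_ov = 1.81 V, confirming saturation.

I_D = 5.84 mA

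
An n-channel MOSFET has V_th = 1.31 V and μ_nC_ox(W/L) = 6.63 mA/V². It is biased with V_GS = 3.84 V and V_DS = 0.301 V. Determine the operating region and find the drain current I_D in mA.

Triode; I_D = 4.75 mA

V_ov = V_GS − V_th = 3.84 − 1.31 = 2.53 V.
Since V_DS = 0.301 V < V_ov = 2.53 V, the device is in the triode region.
I_D = k_n [V_ov · V_DS − ½ V_DS²] = 6.63 × [2.53 × 0.301 − 0.5 × 0.301²] = 4.75 mA.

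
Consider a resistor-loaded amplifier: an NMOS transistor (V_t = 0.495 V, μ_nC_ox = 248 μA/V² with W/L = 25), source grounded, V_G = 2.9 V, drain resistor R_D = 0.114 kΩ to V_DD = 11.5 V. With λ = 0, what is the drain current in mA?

V_GS = V_G = 2.9 V, so V_ov = 2.9 − 0.495 = 2.4 V.
k_n = μ_nC_ox · (W/L) = 6.2 mA/V².
Assume saturation: I_D = ½ k_n V_ov² = 0.5 × 6.2 × 2.4² = 17.9 mA, giving V_DS = V_DD − I_D R_D = 11.5 − 17.9 × 0.114 = 9.46 V.
V_DS = 9.46 V ≥ V_ov = 2.4 V, confirming saturation.

I_D = 17.9 mA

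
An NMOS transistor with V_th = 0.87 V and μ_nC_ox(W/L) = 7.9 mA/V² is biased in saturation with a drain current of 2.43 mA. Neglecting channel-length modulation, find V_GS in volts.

In saturation I_D = ½ k_n (V_GS − V_th)², so V_GS − V_th = √(2 I_D / k_n) = √(2 × 2.43 / 7.9) = 0.784 V.
V_GS = 0.87 + 0.784 = 1.65 V.

V_GS = 1.65 V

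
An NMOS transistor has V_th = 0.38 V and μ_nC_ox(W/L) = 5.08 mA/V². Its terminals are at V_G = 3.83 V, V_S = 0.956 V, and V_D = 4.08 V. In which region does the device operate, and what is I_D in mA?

V_GS = V_G − V_S = 3.83 − 0.956 = 2.87 V; V_DS = V_D − V_S = 4.08 − 0.956 = 3.12 V.
V_ov = V_GS − V_th = 2.87 − 0.38 = 2.49 V.
Since V_DS = 3.12 V ≥ V_ov = 2.49 V, the device is in saturation.
I_D = ½ k_n V_ov² = 0.5 × 5.08 × 2.49² = 15.8 mA.

Saturation; I_D = 15.8 mA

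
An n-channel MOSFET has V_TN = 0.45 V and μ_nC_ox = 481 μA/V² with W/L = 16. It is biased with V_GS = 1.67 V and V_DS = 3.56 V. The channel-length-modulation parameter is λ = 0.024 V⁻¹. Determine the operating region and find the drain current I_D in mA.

k_n = μ_nC_ox · (W/L) = 7.696 mA/V².
V_ov = V_GS − V_TN = 1.67 − 0.45 = 1.22 V.
Since V_DS = 3.56 V ≥ V_ov = 1.22 V, the device is in saturation.
I_D = ½ k_n V_ov² (1 + λ V_DS) = 0.5 × 7.696 × 1.22² × (1 + 0.024 × 3.56) = 6.22 mA.

Saturation; I_D = 6.22 mA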